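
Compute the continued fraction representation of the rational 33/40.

Run the Euclidean algorithm on 33 and 40; the successive quotients are the partial quotients a_0, a_1, ... (each step inverts the fractional part left over by the previous one):
  33 = 0*40 + 33, so a_0 = 0.
  40 = 1*33 + 7, so a_1 = 1.
  33 = 4*7 + 5, so a_2 = 4.
  7 = 1*5 + 2, so a_3 = 1.
  5 = 2*2 + 1, so a_4 = 2.
  2 = 2*1 + 0, so a_5 = 2.
The remainder reaches 0 after 6 divisions, so the expansion has 6 partial quotients, read off in order.

[0; 1, 4, 1, 2, 2]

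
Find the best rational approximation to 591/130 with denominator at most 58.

50/11

Expand x = 591/130 as a continued fraction with the Euclidean algorithm:
  591 = 4*130 + 71, so a_0 = 4.
  130 = 1*71 + 59, so a_1 = 1.
  71 = 1*59 + 12, so a_2 = 1.
  59 = 4*12 + 11, so a_3 = 4.
  12 = 1*11 + 1, so a_4 = 1.
  11 = 11*1 + 0, so a_5 = 11.
so x = [4; 1, 1, 4, 1, 11].
Convergents (p_i = a_i*p_{i-1} + p_{i-2}, q_i = a_i*q_{i-1} + q_{i-2} with p_{-2}=0, p_{-1}=1, q_{-2}=1, q_{-1}=0), until the denominator exceeds 58:
  i=0: a_0=4, p_0 = 4*1 + 0 = 4, q_0 = 4*0 + 1 = 1.
  i=1: a_1=1, p_1 = 1*4 + 1 = 5, q_1 = 1*1 + 0 = 1.
  i=2: a_2=1, p_2 = 1*5 + 4 = 9, q_2 = 1*1 + 1 = 2.
  i=3: a_3=4, p_3 = 4*9 + 5 = 41, q_3 = 4*2 + 1 = 9.
  i=4: a_4=1, p_4 = 1*41 + 9 = 50, q_4 = 1*9 + 2 = 11.
  i=5: a_5=11, p_5 = 11*50 + 41 = 591, q_5 = 11*11 + 9 = 130.
q_5 = 130 > 58, so the last convergent with denominator <= 58 is p_4/q_4 = 50/11.
The closest fraction with denominator <= 58 is either p_4/q_4 or the intermediate fraction (k*p_4 + p_3)/(k*q_4 + q_3) with the largest k >= 1 whose denominator stays <= 58; these approach x as k grows, and every other convergent or intermediate fraction in range is farther away.
Largest k: floor((58 - q_3)/q_4) = floor((58 - 9)/11) = 4.
That gives (4*50 + 41)/(4*11 + 9) = 241/53.
Compare the errors: |x - 50/11| = |591*11 - 50*130|/(130*11) = 1/1430, and |x - 241/53| = |591*53 - 241*130|/(130*53) = 7/6890.
Cross-multiplying, 1*6890 = 6890 < 10010 = 7*1430, so 1/1430 is smaller: the convergent 50/11 is closer to x than 241/53.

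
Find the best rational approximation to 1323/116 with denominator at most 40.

Expand x = 1323/116 as a continued fraction with the Euclidean algorithm:
  1323 = 11*116 + 47, so a_0 = 11.
  116 = 2*47 + 22, so a_1 = 2.
  47 = 2*22 + 3, so a_2 = 2.
  22 = 7*3 + 1, so a_3 = 7.
  3 = 3*1 + 0, so a_4 = 3.
so x = [11; 2, 2, 7, 3].
Convergents (p_i = a_i*p_{i-1} + p_{i-2}, q_i = a_i*q_{i-1} + q_{i-2} with p_{-2}=0, p_{-1}=1, q_{-2}=1, q_{-1}=0), until the denominator exceeds 40:
  i=0: a_0=11, p_0 = 11*1 + 0 = 11, q_0 = 11*0 + 1 = 1.
  i=1: a_1=2, p_1 = 2*11 + 1 = 23, q_1 = 2*1 + 0 = 2.
  i=2: a_2=2, p_2 = 2*23 + 11 = 57, q_2 = 2*2 + 1 = 5.
  i=3: a_3=7, p_3 = 7*57 + 23 = 422, q_3 = 7*5 + 2 = 37.
  i=4: a_4=3, p_4 = 3*422 + 57 = 1323, q_4 = 3*37 + 5 = 116.
q_4 = 116 > 40, so the last convergent with denominator <= 40 is p_3/q_3 = 422/37.
The closest fraction with denominator <= 40 is either p_3/q_3 or the intermediate fraction (k*p_3 + p_2)/(k*q_3 + q_2) with the largest k >= 1 whose denominator stays <= 40; these approach x as k grows, and every other convergent or intermediate fraction in range is farther away.
Largest k: floor((40 - q_2)/q_3) = floor((40 - 5)/37) = 0.
Since k = 0, no intermediate fraction beyond p_3/q_3 has denominator <= 40, so the convergent 422/37 is the closest (its error is |1323*37 - 422*116|/(116*37) = 1/4292).

422/37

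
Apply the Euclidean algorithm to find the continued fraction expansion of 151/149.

[1; 74, 2]

Run the Euclidean algorithm on 151 and 149; the successive quotients are the partial quotients a_0, a_1, ... (each step inverts the fractional part left over by the previous one):
  151 = 1*149 + 2, so a_0 = 1.
  149 = 74*2 + 1, so a_1 = 74.
  2 = 2*1 + 0, so a_2 = 2.
The remainder reaches 0 after 3 divisions, so the expansion has 3 partial quotients, read off in order.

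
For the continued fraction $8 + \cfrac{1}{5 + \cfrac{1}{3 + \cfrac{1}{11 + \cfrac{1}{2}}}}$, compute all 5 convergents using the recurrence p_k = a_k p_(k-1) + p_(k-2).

Using the convergent recurrence p_i = a_i*p_{i-1} + p_{i-2}, q_i = a_i*q_{i-1} + q_{i-2} with p_{-2}=0, p_{-1}=1, q_{-2}=1, q_{-1}=0:
  i=0: a_0=8, p_0 = 8*1 + 0 = 8, q_0 = 8*0 + 1 = 1.
  i=1: a_1=5, p_1 = 5*8 + 1 = 41, q_1 = 5*1 + 0 = 5.
  i=2: a_2=3, p_2 = 3*41 + 8 = 131, q_2 = 3*5 + 1 = 16.
  i=3: a_3=11, p_3 = 11*131 + 41 = 1482, q_3 = 11*16 + 5 = 181.
  i=4: a_4=2, p_4 = 2*1482 + 131 = 3095, q_4 = 2*181 + 16 = 378.

8/1, 41/5, 131/16, 1482/181, 3095/378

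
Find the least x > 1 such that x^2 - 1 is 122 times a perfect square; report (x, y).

First expand sqrt(122) as a continued fraction. With x_i = (sqrt(122) + m_i)/d_i and (m_0, d_0) = (0, 1): a_0 = floor(sqrt(122)) = 11, since 11^2 = 121 <= 122 < 144 = 12^2.
Iterate m_{i+1} = d_i*a_i - m_i, d_{i+1} = (122 - m_{i+1}^2)/d_i, a_{i+1} = floor((a_0 + m_{i+1})/d_{i+1}):
  m_1 = 1*11 - 0 = 11, d_1 = (122 - 11^2)/1 = 1/1 = 1, a_1 = floor((11 + 11)/1) = 22.
  m_2 = 1*22 - 11 = 11, d_2 = (122 - 11^2)/1 = 1/1 = 1: (m_2, d_2) = (m_1, d_1) = (11, 1), so from here the quotient a_1 repeats; the period length is 1.
So sqrt(122) = [11; (22)] with period length k = 1.
k is odd, so (p_{k-1}, q_{k-1}) only solves x^2 - 122y^2 = -1 and the fundamental solution of x^2 - 122y^2 = 1 is (p_{2k-1}, q_{2k-1}) = (p_1, q_1); compute convergents through index 1, running through the period twice.
Convergents (p_i = a_i*p_{i-1} + p_{i-2}, q_i = a_i*q_{i-1} + q_{i-2} with p_{-2}=0, p_{-1}=1, q_{-2}=1, q_{-1}=0):
  i=0: a_0=11, p_0 = 11*1 + 0 = 11, q_0 = 11*0 + 1 = 1.
  i=1: a_1=22, p_1 = 22*11 + 1 = 243, q_1 = 22*1 + 0 = 22.
Indeed p_0^2 - 122*q_0^2 = 121 - 122 = -1, not +1.
Check: 243^2 - 122*22^2 = 59049 - 59048 = 1, so (x, y) = (243, 22) solves the equation, and by the theorem it is the least positive solution.

(x, y) = (243, 22)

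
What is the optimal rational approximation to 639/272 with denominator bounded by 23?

Expand x = 639/272 as a continued fraction with the Euclidean algorithm:
  639 = 2*272 + 95, so a_0 = 2.
  272 = 2*95 + 82, so a_1 = 2.
  95 = 1*82 + 13, so a_2 = 1.
  82 = 6*13 + 4, so a_3 = 6.
  13 = 3*4 + 1, so a_4 = 3.
  4 = 4*1 + 0, so a_5 = 4.
so x = [2; 2, 1, 6, 3, 4].
Convergents (p_i = a_i*p_{i-1} + p_{i-2}, q_i = a_i*q_{i-1} + q_{i-2} with p_{-2}=0, p_{-1}=1, q_{-2}=1, q_{-1}=0), until the denominator exceeds 23:
  i=0: a_0=2, p_0 = 2*1 + 0 = 2, q_0 = 2*0 + 1 = 1.
  i=1: a_1=2, p_1 = 2*2 + 1 = 5, q_1 = 2*1 + 0 = 2.
  i=2: a_2=1, p_2 = 1*5 + 2 = 7, q_2 = 1*2 + 1 = 3.
  i=3: a_3=6, p_3 = 6*7 + 5 = 47, q_3 = 6*3 + 2 = 20.
  i=4: a_4=3, p_4 = 3*47 + 7 = 148, q_4 = 3*20 + 3 = 63.
q_4 = 63 > 23, so the last convergent with denominator <= 23 is p_3/q_3 = 47/20.
The closest fraction with denominator <= 23 is either p_3/q_3 or the intermediate fraction (k*p_3 + p_2)/(k*q_3 + q_2) with the largest k >= 1 whose denominator stays <= 23; these approach x as k grows, and every other convergent or intermediate fraction in range is farther away.
Largest k: floor((23 - q_2)/q_3) = floor((23 - 3)/20) = 1.
That gives (1*47 + 7)/(1*20 + 3) = 54/23.
Compare the errors: |x - 47/20| = |639*20 - 47*272|/(272*20) = 4/5440, and |x - 54/23| = |639*23 - 54*272|/(272*23) = 9/6256.
Cross-multiplying, 4*6256 = 25024 < 48960 = 9*5440, so 4/5440 is smaller: the convergent 47/20 is closer to x than 54/23.

47/20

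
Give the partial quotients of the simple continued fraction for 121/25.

[4; 1, 5, 4]

Run the Euclidean algorithm on 121 and 25; the successive quotients are the partial quotients a_0, a_1, ... (each step inverts the fractional part left over by the previous one):
  121 = 4*25 + 21, so a_0 = 4.
  25 = 1*21 + 4, so a_1 = 1.
  21 = 5*4 + 1, so a_2 = 5.
  4 = 4*1 + 0, so a_3 = 4.
The remainder reaches 0 after 4 divisions, so the expansion has 4 partial quotients, read off in order.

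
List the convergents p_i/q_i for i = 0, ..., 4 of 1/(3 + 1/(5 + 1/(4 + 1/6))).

Using the convergent recurrence p_i = a_i*p_{i-1} + p_{i-2}, q_i = a_i*q_{i-1} + q_{i-2} with p_{-2}=0, p_{-1}=1, q_{-2}=1, q_{-1}=0:
  i=0: a_0=0, p_0 = 0*1 + 0 = 0, q_0 = 0*0 + 1 = 1.
  i=1: a_1=3, p_1 = 3*0 + 1 = 1, q_1 = 3*1 + 0 = 3.
  i=2: a_2=5, p_2 = 5*1 + 0 = 5, q_2 = 5*3 + 1 = 16.
  i=3: a_3=4, p_3 = 4*5 + 1 = 21, q_3 = 4*16 + 3 = 67.
  i=4: a_4=6, p_4 = 6*21 + 5 = 131, q_4 = 6*67 + 16 = 418.

0/1, 1/3, 5/16, 21/67, 131/418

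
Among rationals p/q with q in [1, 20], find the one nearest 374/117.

Expand x = 374/117 as a continued fraction with the Euclidean algorithm:
  374 = 3*117 + 23, so a_0 = 3.
  117 = 5*23 + 2, so a_1 = 5.
  23 = 11*2 + 1, so a_2 = 11.
  2 = 2*1 + 0, so a_3 = 2.
so x = [3; 5, 11, 2].
Convergents (p_i = a_i*p_{i-1} + p_{i-2}, q_i = a_i*q_{i-1} + q_{i-2} with p_{-2}=0, p_{-1}=1, q_{-2}=1, q_{-1}=0), until the denominator exceeds 20:
  i=0: a_0=3, p_0 = 3*1 + 0 = 3, q_0 = 3*0 + 1 = 1.
  i=1: a_1=5, p_1 = 5*3 + 1 = 16, q_1 = 5*1 + 0 = 5.
  i=2: a_2=11, p_2 = 11*16 + 3 = 179, q_2 = 11*5 + 1 = 56.
q_2 = 56 > 20, so the last convergent with denominator <= 20 is p_1/q_1 = 16/5.
The closest fraction with denominator <= 20 is either p_1/q_1 or the intermediate fraction (k*p_1 + p_0)/(k*q_1 + q_0) with the largest k >= 1 whose denominator stays <= 20; these approach x as k grows, and every other convergent or intermediate fraction in range is farther away.
Largest k: floor((20 - q_0)/q_1) = floor((20 - 1)/5) = 3.
That gives (3*16 + 3)/(3*5 + 1) = 51/16.
Compare the errors: |x - 16/5| = |374*5 - 16*117|/(117*5) = 2/585, and |x - 51/16| = |374*16 - 51*117|/(117*16) = 17/1872.
Cross-multiplying, 2*1872 = 3744 < 9945 = 17*585, so 2/585 is smaller: the convergent 16/5 is closer to x than 51/16.

16/5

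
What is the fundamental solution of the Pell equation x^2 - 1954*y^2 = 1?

(x, y) = (4691555, 106134)

First expand sqrt(1954) as a continued fraction. With x_i = (sqrt(1954) + m_i)/d_i and (m_0, d_0) = (0, 1): a_0 = floor(sqrt(1954)) = 44, since 44^2 = 1936 <= 1954 < 2025 = 45^2.
Iterate m_{i+1} = d_i*a_i - m_i, d_{i+1} = (1954 - m_{i+1}^2)/d_i, a_{i+1} = floor((a_0 + m_{i+1})/d_{i+1}):
  m_1 = 1*44 - 0 = 44, d_1 = (1954 - 44^2)/1 = 18/1 = 18, a_1 = floor((44 + 44)/18) = 4.
  m_2 = 18*4 - 44 = 28, d_2 = (1954 - 28^2)/18 = 1170/18 = 65, a_2 = floor((44 + 28)/65) = 1.
  m_3 = 65*1 - 28 = 37, d_3 = (1954 - 37^2)/65 = 585/65 = 9, a_3 = floor((44 + 37)/9) = 9.
  m_4 = 9*9 - 37 = 44, d_4 = (1954 - 44^2)/9 = 18/9 = 2, a_4 = floor((44 + 44)/2) = 44.
  m_5 = 2*44 - 44 = 44, d_5 = (1954 - 44^2)/2 = 18/2 = 9, a_5 = floor((44 + 44)/9) = 9.
  m_6 = 9*9 - 44 = 37, d_6 = (1954 - 37^2)/9 = 585/9 = 65, a_6 = floor((44 + 37)/65) = 1.
  m_7 = 65*1 - 37 = 28, d_7 = (1954 - 28^2)/65 = 1170/65 = 18, a_7 = floor((44 + 28)/18) = 4.
  m_8 = 18*4 - 28 = 44, d_8 = (1954 - 44^2)/18 = 18/18 = 1, a_8 = floor((44 + 44)/1) = 88.
  m_9 = 1*88 - 44 = 44, d_9 = (1954 - 44^2)/1 = 18/1 = 18: (m_9, d_9) = (m_1, d_1) = (44, 18), so from here the quotients repeat a_1, ..., a_8; the period length is 8.
So sqrt(1954) = [44; (4, 1, 9, 44, 9, 1, 4, 88)] with period length k = 8.
k is even, so the fundamental solution of x^2 - 1954y^2 = 1 is (p_{k-1}, q_{k-1}) = (p_7, q_7); compute convergents through index 7.
Convergents (p_i = a_i*p_{i-1} + p_{i-2}, q_i = a_i*q_{i-1} + q_{i-2} with p_{-2}=0, p_{-1}=1, q_{-2}=1, q_{-1}=0):
  i=0: a_0=44, p_0 = 44*1 + 0 = 44, q_0 = 44*0 + 1 = 1.
  i=1: a_1=4, p_1 = 4*44 + 1 = 177, q_1 = 4*1 + 0 = 4.
  i=2: a_2=1, p_2 = 1*177 + 44 = 221, q_2 = 1*4 + 1 = 5.
  i=3: a_3=9, p_3 = 9*221 + 177 = 2166, q_3 = 9*5 + 4 = 49.
  i=4: a_4=44, p_4 = 44*2166 + 221 = 95525, q_4 = 44*49 + 5 = 2161.
  i=5: a_5=9, p_5 = 9*95525 + 2166 = 861891, q_5 = 9*2161 + 49 = 19498.
  i=6: a_6=1, p_6 = 1*861891 + 95525 = 957416, q_6 = 1*19498 + 2161 = 21659.
  i=7: a_7=4, p_7 = 4*957416 + 861891 = 4691555, q_7 = 4*21659 + 19498 = 106134.
Check: 4691555^2 - 1954*106134^2 = 22010688318025 - 22010688318024 = 1, so (x, y) = (4691555, 106134) solves the equation, and by the theorem it is the least positive solution.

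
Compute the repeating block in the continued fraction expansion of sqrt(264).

[16; (4, 32)]

Write x_i = (sqrt(264) + m_i)/d_i with (m_0, d_0) = (0, 1). a_0 = floor(sqrt(264)) = 16, since 16^2 = 256 <= 264 < 289 = 17^2.
Iterate m_{i+1} = d_i*a_i - m_i, d_{i+1} = (264 - m_{i+1}^2)/d_i, a_{i+1} = floor((a_0 + m_{i+1})/d_{i+1}):
  m_1 = 1*16 - 0 = 16, d_1 = (264 - 16^2)/1 = 8/1 = 8, a_1 = floor((16 + 16)/8) = 4.
  m_2 = 8*4 - 16 = 16, d_2 = (264 - 16^2)/8 = 8/8 = 1, a_2 = floor((16 + 16)/1) = 32.
  m_3 = 1*32 - 16 = 16, d_3 = (264 - 16^2)/1 = 8/1 = 8: (m_3, d_3) = (m_1, d_1) = (16, 8), so from here the quotients repeat a_1, a_2; the period length is 2.
Hence the expansion of sqrt(264) is a_0 = 16 followed by the repeating block 4, 32 (period 2).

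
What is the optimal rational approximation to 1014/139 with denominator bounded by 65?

445/61

Expand x = 1014/139 as a continued fraction with the Euclidean algorithm:
  1014 = 7*139 + 41, so a_0 = 7.
  139 = 3*41 + 16, so a_1 = 3.
  41 = 2*16 + 9, so a_2 = 2.
  16 = 1*9 + 7, so a_3 = 1.
  9 = 1*7 + 2, so a_4 = 1.
  7 = 3*2 + 1, so a_5 = 3.
  2 = 2*1 + 0, so a_6 = 2.
so x = [7; 3, 2, 1, 1, 3, 2].
Convergents (p_i = a_i*p_{i-1} + p_{i-2}, q_i = a_i*q_{i-1} + q_{i-2} with p_{-2}=0, p_{-1}=1, q_{-2}=1, q_{-1}=0), until the denominator exceeds 65:
  i=0: a_0=7, p_0 = 7*1 + 0 = 7, q_0 = 7*0 + 1 = 1.
  i=1: a_1=3, p_1 = 3*7 + 1 = 22, q_1 = 3*1 + 0 = 3.
  i=2: a_2=2, p_2 = 2*22 + 7 = 51, q_2 = 2*3 + 1 = 7.
  i=3: a_3=1, p_3 = 1*51 + 22 = 73, q_3 = 1*7 + 3 = 10.
  i=4: a_4=1, p_4 = 1*73 + 51 = 124, q_4 = 1*10 + 7 = 17.
  i=5: a_5=3, p_5 = 3*124 + 73 = 445, q_5 = 3*17 + 10 = 61.
  i=6: a_6=2, p_6 = 2*445 + 124 = 1014, q_6 = 2*61 + 17 = 139.
q_6 = 139 > 65, so the last convergent with denominator <= 65 is p_5/q_5 = 445/61.
The closest fraction with denominator <= 65 is either p_5/q_5 or the intermediate fraction (k*p_5 + p_4)/(k*q_5 + q_4) with the largest k >= 1 whose denominator stays <= 65; these approach x as k grows, and every other convergent or intermediate fraction in range is farther away.
Largest k: floor((65 - q_4)/q_5) = floor((65 - 17)/61) = 0.
Since k = 0, no intermediate fraction beyond p_5/q_5 has denominator <= 65, so the convergent 445/61 is the closest (its error is |1014*61 - 445*139|/(139*61) = 1/8479).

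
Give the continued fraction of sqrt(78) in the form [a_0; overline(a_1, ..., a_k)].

Write x_i = (sqrt(78) + m_i)/d_i with (m_0, d_0) = (0, 1). a_0 = floor(sqrt(78)) = 8, since 8^2 = 64 <= 78 < 81 = 9^2.
Iterate m_{i+1} = d_i*a_i - m_i, d_{i+1} = (78 - m_{i+1}^2)/d_i, a_{i+1} = floor((a_0 + m_{i+1})/d_{i+1}):
  m_1 = 1*8 - 0 = 8, d_1 = (78 - 8^2)/1 = 14/1 = 14, a_1 = floor((8 + 8)/14) = 1.
  m_2 = 14*1 - 8 = 6, d_2 = (78 - 6^2)/14 = 42/14 = 3, a_2 = floor((8 + 6)/3) = 4.
  m_3 = 3*4 - 6 = 6, d_3 = (78 - 6^2)/3 = 42/3 = 14, a_3 = floor((8 + 6)/14) = 1.
  m_4 = 14*1 - 6 = 8, d_4 = (78 - 8^2)/14 = 14/14 = 1, a_4 = floor((8 + 8)/1) = 16.
  m_5 = 1*16 - 8 = 8, d_5 = (78 - 8^2)/1 = 14/1 = 14: (m_5, d_5) = (m_1, d_1) = (8, 14), so from here the quotients repeat a_1, ..., a_4; the period length is 4.
Hence the expansion of sqrt(78) is a_0 = 8 followed by the repeating block 1, 4, 1, 16 (period 4).

[8; overline(1, 4, 1, 16)]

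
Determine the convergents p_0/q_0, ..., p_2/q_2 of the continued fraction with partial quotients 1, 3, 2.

Using the convergent recurrence p_i = a_i*p_{i-1} + p_{i-2}, q_i = a_i*q_{i-1} + q_{i-2} with p_{-2}=0, p_{-1}=1, q_{-2}=1, q_{-1}=0:
  i=0: a_0=1, p_0 = 1*1 + 0 = 1, q_0 = 1*0 + 1 = 1.
  i=1: a_1=3, p_1 = 3*1 + 1 = 4, q_1 = 3*1 + 0 = 3.
  i=2: a_2=2, p_2 = 2*4 + 1 = 9, q_2 = 2*3 + 1 = 7.

1/1, 4/3, 9/7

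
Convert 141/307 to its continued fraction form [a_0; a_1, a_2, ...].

Run the Euclidean algorithm on 141 and 307; the successive quotients are the partial quotients a_0, a_1, ... (each step inverts the fractional part left over by the previous one):
  141 = 0*307 + 141, so a_0 = 0.
  307 = 2*141 + 25, so a_1 = 2.
  141 = 5*25 + 16, so a_2 = 5.
  25 = 1*16 + 9, so a_3 = 1.
  16 = 1*9 + 7, so a_4 = 1.
  9 = 1*7 + 2, so a_5 = 1.
  7 = 3*2 + 1, so a_6 = 3.
  2 = 2*1 + 0, so a_7 = 2.
The remainder reaches 0 after 8 divisions, so the expansion has 8 partial quotients, read off in order.

[0; 2, 5, 1, 1, 1, 3, 2]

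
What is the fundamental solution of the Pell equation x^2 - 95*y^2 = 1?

(x, y) = (39, 4)

First expand sqrt(95) as a continued fraction. With x_i = (sqrt(95) + m_i)/d_i and (m_0, d_0) = (0, 1): a_0 = floor(sqrt(95)) = 9, since 9^2 = 81 <= 95 < 100 = 10^2.
Iterate m_{i+1} = d_i*a_i - m_i, d_{i+1} = (95 - m_{i+1}^2)/d_i, a_{i+1} = floor((a_0 + m_{i+1})/d_{i+1}):
  m_1 = 1*9 - 0 = 9, d_1 = (95 - 9^2)/1 = 14/1 = 14, a_1 = floor((9 + 9)/14) = 1.
  m_2 = 14*1 - 9 = 5, d_2 = (95 - 5^2)/14 = 70/14 = 5, a_2 = floor((9 + 5)/5) = 2.
  m_3 = 5*2 - 5 = 5, d_3 = (95 - 5^2)/5 = 70/5 = 14, a_3 = floor((9 + 5)/14) = 1.
  m_4 = 14*1 - 5 = 9, d_4 = (95 - 9^2)/14 = 14/14 = 1, a_4 = floor((9 + 9)/1) = 18.
  m_5 = 1*18 - 9 = 9, d_5 = (95 - 9^2)/1 = 14/1 = 14: (m_5, d_5) = (m_1, d_1) = (9, 14), so from here the quotients repeat a_1, ..., a_4; the period length is 4.
So sqrt(95) = [9; (1, 2, 1, 18)] with period length k = 4.
k is even, so the fundamental solution of x^2 - 95y^2 = 1 is (p_{k-1}, q_{k-1}) = (p_3, q_3); compute convergents through index 3.
Convergents (p_i = a_i*p_{i-1} + p_{i-2}, q_i = a_i*q_{i-1} + q_{i-2} with p_{-2}=0, p_{-1}=1, q_{-2}=1, q_{-1}=0):
  i=0: a_0=9, p_0 = 9*1 + 0 = 9, q_0 = 9*0 + 1 = 1.
  i=1: a_1=1, p_1 = 1*9 + 1 = 10, q_1 = 1*1 + 0 = 1.
  i=2: a_2=2, p_2 = 2*10 + 9 = 29, q_2 = 2*1 + 1 = 3.
  i=3: a_3=1, p_3 = 1*29 + 10 = 39, q_3 = 1*3 + 1 = 4.
Check: 39^2 - 95*4^2 = 1521 - 1520 = 1, so (x, y) = (39, 4) solves the equation, and by the theorem it is the least positive solution.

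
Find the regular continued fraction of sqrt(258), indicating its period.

[16; (16, 32)]

Write x_i = (sqrt(258) + m_i)/d_i with (m_0, d_0) = (0, 1). a_0 = floor(sqrt(258)) = 16, since 16^2 = 256 <= 258 < 289 = 17^2.
Iterate m_{i+1} = d_i*a_i - m_i, d_{i+1} = (258 - m_{i+1}^2)/d_i, a_{i+1} = floor((a_0 + m_{i+1})/d_{i+1}):
  m_1 = 1*16 - 0 = 16, d_1 = (258 - 16^2)/1 = 2/1 = 2, a_1 = floor((16 + 16)/2) = 16.
  m_2 = 2*16 - 16 = 16, d_2 = (258 - 16^2)/2 = 2/2 = 1, a_2 = floor((16 + 16)/1) = 32.
  m_3 = 1*32 - 16 = 16, d_3 = (258 - 16^2)/1 = 2/1 = 2: (m_3, d_3) = (m_1, d_1) = (16, 2), so from here the quotients repeat a_1, a_2; the period length is 2.
Hence the expansion of sqrt(258) is a_0 = 16 followed by the repeating block 16, 32 (period 2).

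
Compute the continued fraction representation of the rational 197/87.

Run the Euclidean algorithm on 197 and 87; the successive quotients are the partial quotients a_0, a_1, ... (each step inverts the fractional part left over by the previous one):
  197 = 2*87 + 23, so a_0 = 2.
  87 = 3*23 + 18, so a_1 = 3.
  23 = 1*18 + 5, so a_2 = 1.
  18 = 3*5 + 3, so a_3 = 3.
  5 = 1*3 + 2, so a_4 = 1.
  3 = 1*2 + 1, so a_5 = 1.
  2 = 2*1 + 0, so a_6 = 2.
The remainder reaches 0 after 7 divisions, so the expansion has 7 partial quotients, read off in order.

[2; 3, 1, 3, 1, 1, 2]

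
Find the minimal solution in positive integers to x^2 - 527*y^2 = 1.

First expand sqrt(527) as a continued fraction. With x_i = (sqrt(527) + m_i)/d_i and (m_0, d_0) = (0, 1): a_0 = floor(sqrt(527)) = 22, since 22^2 = 484 <= 527 < 529 = 23^2.
Iterate m_{i+1} = d_i*a_i - m_i, d_{i+1} = (527 - m_{i+1}^2)/d_i, a_{i+1} = floor((a_0 + m_{i+1})/d_{i+1}):
  m_1 = 1*22 - 0 = 22, d_1 = (527 - 22^2)/1 = 43/1 = 43, a_1 = floor((22 + 22)/43) = 1.
  m_2 = 43*1 - 22 = 21, d_2 = (527 - 21^2)/43 = 86/43 = 2, a_2 = floor((22 + 21)/2) = 21.
  m_3 = 2*21 - 21 = 21, d_3 = (527 - 21^2)/2 = 86/2 = 43, a_3 = floor((22 + 21)/43) = 1.
  m_4 = 43*1 - 21 = 22, d_4 = (527 - 22^2)/43 = 43/43 = 1, a_4 = floor((22 + 22)/1) = 44.
  m_5 = 1*44 - 22 = 22, d_5 = (527 - 22^2)/1 = 43/1 = 43: (m_5, d_5) = (m_1, d_1) = (22, 43), so from here the quotients repeat a_1, ..., a_4; the period length is 4.
So sqrt(527) = [22; (1, 21, 1, 44)] with period length k = 4.
k is even, so the fundamental solution of x^2 - 527y^2 = 1 is (p_{k-1}, q_{k-1}) = (p_3, q_3); compute convergents through index 3.
Convergents (p_i = a_i*p_{i-1} + p_{i-2}, q_i = a_i*q_{i-1} + q_{i-2} with p_{-2}=0, p_{-1}=1, q_{-2}=1, q_{-1}=0):
  i=0: a_0=22, p_0 = 22*1 + 0 = 22, q_0 = 22*0 + 1 = 1.
  i=1: a_1=1, p_1 = 1*22 + 1 = 23, q_1 = 1*1 + 0 = 1.
  i=2: a_2=21, p_2 = 21*23 + 22 = 505, q_2 = 21*1 + 1 = 22.
  i=3: a_3=1, p_3 = 1*505 + 23 = 528, q_3 = 1*22 + 1 = 23.
Check: 528^2 - 527*23^2 = 278784 - 278783 = 1, so (x, y) = (528, 23) solves the equation, and by the theorem it is the least positive solution.

(x, y) = (528, 23)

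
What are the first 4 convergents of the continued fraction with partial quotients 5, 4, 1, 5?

Using the convergent recurrence p_i = a_i*p_{i-1} + p_{i-2}, q_i = a_i*q_{i-1} + q_{i-2} with p_{-2}=0, p_{-1}=1, q_{-2}=1, q_{-1}=0:
  i=0: a_0=5, p_0 = 5*1 + 0 = 5, q_0 = 5*0 + 1 = 1.
  i=1: a_1=4, p_1 = 4*5 + 1 = 21, q_1 = 4*1 + 0 = 4.
  i=2: a_2=1, p_2 = 1*21 + 5 = 26, q_2 = 1*4 + 1 = 5.
  i=3: a_3=5, p_3 = 5*26 + 21 = 151, q_3 = 5*5 + 4 = 29.

5/1, 21/4, 26/5, 151/29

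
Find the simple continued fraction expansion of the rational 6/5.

Run the Euclidean algorithm on 6 and 5; the successive quotients are the partial quotients a_0, a_1, ... (each step inverts the fractional part left over by the previous one):
  6 = 1*5 + 1, so a_0 = 1.
  5 = 5*1 + 0, so a_1 = 5.
The remainder reaches 0 after 2 divisions, so the expansion has 2 partial quotients, read off in order.

[1; 5]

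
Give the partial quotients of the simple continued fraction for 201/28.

[7; 5, 1, 1, 2]

Run the Euclidean algorithm on 201 and 28; the successive quotients are the partial quotients a_0, a_1, ... (each step inverts the fractional part left over by the previous one):
  201 = 7*28 + 5, so a_0 = 7.
  28 = 5*5 + 3, so a_1 = 5.
  5 = 1*3 + 2, so a_2 = 1.
  3 = 1*2 + 1, so a_3 = 1.
  2 = 2*1 + 0, so a_4 = 2.
The remainder reaches 0 after 5 divisions, so the expansion has 5 partial quotients, read off in order.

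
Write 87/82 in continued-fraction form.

Run the Euclidean algorithm on 87 and 82; the successive quotients are the partial quotients a_0, a_1, ... (each step inverts the fractional part left over by the previous one):
  87 = 1*82 + 5, so a_0 = 1.
  82 = 16*5 + 2, so a_1 = 16.
  5 = 2*2 + 1, so a_2 = 2.
  2 = 2*1 + 0, so a_3 = 2.
The remainder reaches 0 after 4 divisions, so the expansion has 4 partial quotients, read off in order.

[1; 16, 2, 2]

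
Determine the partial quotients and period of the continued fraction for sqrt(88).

[9; (2, 1, 1, 1, 2, 18)]

Write x_i = (sqrt(88) + m_i)/d_i with (m_0, d_0) = (0, 1). a_0 = floor(sqrt(88)) = 9, since 9^2 = 81 <= 88 < 100 = 10^2.
Iterate m_{i+1} = d_i*a_i - m_i, d_{i+1} = (88 - m_{i+1}^2)/d_i, a_{i+1} = floor((a_0 + m_{i+1})/d_{i+1}):
  m_1 = 1*9 - 0 = 9, d_1 = (88 - 9^2)/1 = 7/1 = 7, a_1 = floor((9 + 9)/7) = 2.
  m_2 = 7*2 - 9 = 5, d_2 = (88 - 5^2)/7 = 63/7 = 9, a_2 = floor((9 + 5)/9) = 1.
  m_3 = 9*1 - 5 = 4, d_3 = (88 - 4^2)/9 = 72/9 = 8, a_3 = floor((9 + 4)/8) = 1.
  m_4 = 8*1 - 4 = 4, d_4 = (88 - 4^2)/8 = 72/8 = 9, a_4 = floor((9 + 4)/9) = 1.
  m_5 = 9*1 - 4 = 5, d_5 = (88 - 5^2)/9 = 63/9 = 7, a_5 = floor((9 + 5)/7) = 2.
  m_6 = 7*2 - 5 = 9, d_6 = (88 - 9^2)/7 = 7/7 = 1, a_6 = floor((9 + 9)/1) = 18.
  m_7 = 1*18 - 9 = 9, d_7 = (88 - 9^2)/1 = 7/1 = 7: (m_7, d_7) = (m_1, d_1) = (9, 7), so from here the quotients repeat a_1, ..., a_6; the period length is 6.
Hence the expansion of sqrt(88) is a_0 = 9 followed by the repeating block 2, 1, 1, 1, 2, 18 (period 6).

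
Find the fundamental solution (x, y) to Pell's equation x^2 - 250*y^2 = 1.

(x, y) = (39480499, 2496966)

First expand sqrt(250) as a continued fraction. With x_i = (sqrt(250) + m_i)/d_i and (m_0, d_0) = (0, 1): a_0 = floor(sqrt(250)) = 15, since 15^2 = 225 <= 250 < 256 = 16^2.
Iterate m_{i+1} = d_i*a_i - m_i, d_{i+1} = (250 - m_{i+1}^2)/d_i, a_{i+1} = floor((a_0 + m_{i+1})/d_{i+1}):
  m_1 = 1*15 - 0 = 15, d_1 = (250 - 15^2)/1 = 25/1 = 25, a_1 = floor((15 + 15)/25) = 1.
  m_2 = 25*1 - 15 = 10, d_2 = (250 - 10^2)/25 = 150/25 = 6, a_2 = floor((15 + 10)/6) = 4.
  m_3 = 6*4 - 10 = 14, d_3 = (250 - 14^2)/6 = 54/6 = 9, a_3 = floor((15 + 14)/9) = 3.
  m_4 = 9*3 - 14 = 13, d_4 = (250 - 13^2)/9 = 81/9 = 9, a_4 = floor((15 + 13)/9) = 3.
  m_5 = 9*3 - 13 = 14, d_5 = (250 - 14^2)/9 = 54/9 = 6, a_5 = floor((15 + 14)/6) = 4.
  m_6 = 6*4 - 14 = 10, d_6 = (250 - 10^2)/6 = 150/6 = 25, a_6 = floor((15 + 10)/25) = 1.
  m_7 = 25*1 - 10 = 15, d_7 = (250 - 15^2)/25 = 25/25 = 1, a_7 = floor((15 + 15)/1) = 30.
  m_8 = 1*30 - 15 = 15, d_8 = (250 - 15^2)/1 = 25/1 = 25: (m_8, d_8) = (m_1, d_1) = (15, 25), so from here the quotients repeat a_1, ..., a_7; the period length is 7.
So sqrt(250) = [15; (1, 4, 3, 3, 4, 1, 30)] with period length k = 7.
k is odd, so (p_{k-1}, q_{k-1}) only solves x^2 - 250y^2 = -1 and the fundamental solution of x^2 - 250y^2 = 1 is (p_{2k-1}, q_{2k-1}) = (p_13, q_13); compute convergents through index 13, running through the period twice.
Convergents (p_i = a_i*p_{i-1} + p_{i-2}, q_i = a_i*q_{i-1} + q_{i-2} with p_{-2}=0, p_{-1}=1, q_{-2}=1, q_{-1}=0):
  i=0: a_0=15, p_0 = 15*1 + 0 = 15, q_0 = 15*0 + 1 = 1.
  i=1: a_1=1, p_1 = 1*15 + 1 = 16, q_1 = 1*1 + 0 = 1.
  i=2: a_2=4, p_2 = 4*16 + 15 = 79, q_2 = 4*1 + 1 = 5.
  i=3: a_3=3, p_3 = 3*79 + 16 = 253, q_3 = 3*5 + 1 = 16.
  i=4: a_4=3, p_4 = 3*253 + 79 = 838, q_4 = 3*16 + 5 = 53.
  i=5: a_5=4, p_5 = 4*838 + 253 = 3605, q_5 = 4*53 + 16 = 228.
  i=6: a_6=1, p_6 = 1*3605 + 838 = 4443, q_6 = 1*228 + 53 = 281.
  i=7: a_7=30, p_7 = 30*4443 + 3605 = 136895, q_7 = 30*281 + 228 = 8658.
  i=8: a_8=1, p_8 = 1*136895 + 4443 = 141338, q_8 = 1*8658 + 281 = 8939.
  i=9: a_9=4, p_9 = 4*141338 + 136895 = 702247, q_9 = 4*8939 + 8658 = 44414.
  i=10: a_10=3, p_10 = 3*702247 + 141338 = 2248079, q_10 = 3*44414 + 8939 = 142181.
  i=11: a_11=3, p_11 = 3*2248079 + 702247 = 7446484, q_11 = 3*142181 + 44414 = 470957.
  i=12: a_12=4, p_12 = 4*7446484 + 2248079 = 32034015, q_12 = 4*470957 + 142181 = 2026009.
  i=13: a_13=1, p_13 = 1*32034015 + 7446484 = 39480499, q_13 = 1*2026009 + 470957 = 2496966.
Indeed p_6^2 - 250*q_6^2 = 19740249 - 19740250 = -1, not +1.
Check: 39480499^2 - 250*2496966^2 = 1558709801289001 - 1558709801289000 = 1, so (x, y) = (39480499, 2496966) solves the equation, and by the theorem it is the least positive solution.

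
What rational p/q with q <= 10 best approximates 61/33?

13/7

Expand x = 61/33 as a continued fraction with the Euclidean algorithm:
  61 = 1*33 + 28, so a_0 = 1.
  33 = 1*28 + 5, so a_1 = 1.
  28 = 5*5 + 3, so a_2 = 5.
  5 = 1*3 + 2, so a_3 = 1.
  3 = 1*2 + 1, so a_4 = 1.
  2 = 2*1 + 0, so a_5 = 2.
so x = [1; 1, 5, 1, 1, 2].
Convergents (p_i = a_i*p_{i-1} + p_{i-2}, q_i = a_i*q_{i-1} + q_{i-2} with p_{-2}=0, p_{-1}=1, q_{-2}=1, q_{-1}=0), until the denominator exceeds 10:
  i=0: a_0=1, p_0 = 1*1 + 0 = 1, q_0 = 1*0 + 1 = 1.
  i=1: a_1=1, p_1 = 1*1 + 1 = 2, q_1 = 1*1 + 0 = 1.
  i=2: a_2=5, p_2 = 5*2 + 1 = 11, q_2 = 5*1 + 1 = 6.
  i=3: a_3=1, p_3 = 1*11 + 2 = 13, q_3 = 1*6 + 1 = 7.
  i=4: a_4=1, p_4 = 1*13 + 11 = 24, q_4 = 1*7 + 6 = 13.
q_4 = 13 > 10, so the last convergent with denominator <= 10 is p_3/q_3 = 13/7.
The closest fraction with denominator <= 10 is either p_3/q_3 or the intermediate fraction (k*p_3 + p_2)/(k*q_3 + q_2) with the largest k >= 1 whose denominator stays <= 10; these approach x as k grows, and every other convergent or intermediate fraction in range is farther away.
Largest k: floor((10 - q_2)/q_3) = floor((10 - 6)/7) = 0.
Since k = 0, no intermediate fraction beyond p_3/q_3 has denominator <= 10, so the convergent 13/7 is the closest (its error is |61*7 - 13*33|/(33*7) = 2/231).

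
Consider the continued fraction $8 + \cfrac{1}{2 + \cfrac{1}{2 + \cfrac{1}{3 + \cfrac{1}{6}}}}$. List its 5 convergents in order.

8/1, 17/2, 42/5, 143/17, 900/107

Using the convergent recurrence p_i = a_i*p_{i-1} + p_{i-2}, q_i = a_i*q_{i-1} + q_{i-2} with p_{-2}=0, p_{-1}=1, q_{-2}=1, q_{-1}=0:
  i=0: a_0=8, p_0 = 8*1 + 0 = 8, q_0 = 8*0 + 1 = 1.
  i=1: a_1=2, p_1 = 2*8 + 1 = 17, q_1 = 2*1 + 0 = 2.
  i=2: a_2=2, p_2 = 2*17 + 8 = 42, q_2 = 2*2 + 1 = 5.
  i=3: a_3=3, p_3 = 3*42 + 17 = 143, q_3 = 3*5 + 2 = 17.
  i=4: a_4=6, p_4 = 6*143 + 42 = 900, q_4 = 6*17 + 5 = 107.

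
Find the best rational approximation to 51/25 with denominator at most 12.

Expand x = 51/25 as a continued fraction with the Euclidean algorithm:
  51 = 2*25 + 1, so a_0 = 2.
  25 = 25*1 + 0, so a_1 = 25.
so x = [2; 25].
Convergents (p_i = a_i*p_{i-1} + p_{i-2}, q_i = a_i*q_{i-1} + q_{i-2} with p_{-2}=0, p_{-1}=1, q_{-2}=1, q_{-1}=0), until the denominator exceeds 12:
  i=0: a_0=2, p_0 = 2*1 + 0 = 2, q_0 = 2*0 + 1 = 1.
  i=1: a_1=25, p_1 = 25*2 + 1 = 51, q_1 = 25*1 + 0 = 25.
q_1 = 25 > 12, so the last convergent with denominator <= 12 is p_0/q_0 = 2/1.
The closest fraction with denominator <= 12 is either p_0/q_0 or the intermediate fraction (k*p_0 + p_{-1})/(k*q_0 + q_{-1}) with the largest k >= 1 whose denominator stays <= 12; these approach x as k grows, and every other convergent or intermediate fraction in range is farther away.
Largest k: floor((12 - q_{-1})/q_0) = floor((12 - 0)/1) = 12 (using the seeds p_{-1} = 1, q_{-1} = 0).
That gives (12*2 + 1)/(12*1 + 0) = 25/12.
Compare the errors: |x - 2/1| = |51*1 - 2*25|/(25*1) = 1/25, and |x - 25/12| = |51*12 - 25*25|/(25*12) = 13/300.
Cross-multiplying, 1*300 = 300 < 325 = 13*25, so 1/25 is smaller: the convergent 2/1 is closer to x than 25/12.

2/1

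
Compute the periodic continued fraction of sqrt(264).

[16; (4, 32)]

Write x_i = (sqrt(264) + m_i)/d_i with (m_0, d_0) = (0, 1). a_0 = floor(sqrt(264)) = 16, since 16^2 = 256 <= 264 < 289 = 17^2.
Iterate m_{i+1} = d_i*a_i - m_i, d_{i+1} = (264 - m_{i+1}^2)/d_i, a_{i+1} = floor((a_0 + m_{i+1})/d_{i+1}):
  m_1 = 1*16 - 0 = 16, d_1 = (264 - 16^2)/1 = 8/1 = 8, a_1 = floor((16 + 16)/8) = 4.
  m_2 = 8*4 - 16 = 16, d_2 = (264 - 16^2)/8 = 8/8 = 1, a_2 = floor((16 + 16)/1) = 32.
  m_3 = 1*32 - 16 = 16, d_3 = (264 - 16^2)/1 = 8/1 = 8: (m_3, d_3) = (m_1, d_1) = (16, 8), so from here the quotients repeat a_1, a_2; the period length is 2.
Hence the expansion of sqrt(264) is a_0 = 16 followed by the repeating block 4, 32 (period 2).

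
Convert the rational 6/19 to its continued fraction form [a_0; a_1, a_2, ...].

[0; 3, 6]

Run the Euclidean algorithm on 6 and 19; the successive quotients are the partial quotients a_0, a_1, ... (each step inverts the fractional part left over by the previous one):
  6 = 0*19 + 6, so a_0 = 0.
  19 = 3*6 + 1, so a_1 = 3.
  6 = 6*1 + 0, so a_2 = 6.
The remainder reaches 0 after 3 divisions, so the expansion has 3 partial quotients, read off in order.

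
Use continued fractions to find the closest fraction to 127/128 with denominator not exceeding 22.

Expand x = 127/128 as a continued fraction with the Euclidean algorithm:
  127 = 0*128 + 127, so a_0 = 0.
  128 = 1*127 + 1, so a_1 = 1.
  127 = 127*1 + 0, so a_2 = 127.
so x = [0; 1, 127].
Convergents (p_i = a_i*p_{i-1} + p_{i-2}, q_i = a_i*q_{i-1} + q_{i-2} with p_{-2}=0, p_{-1}=1, q_{-2}=1, q_{-1}=0), until the denominator exceeds 22:
  i=0: a_0=0, p_0 = 0*1 + 0 = 0, q_0 = 0*0 + 1 = 1.
  i=1: a_1=1, p_1 = 1*0 + 1 = 1, q_1 = 1*1 + 0 = 1.
  i=2: a_2=127, p_2 = 127*1 + 0 = 127, q_2 = 127*1 + 1 = 128.
q_2 = 128 > 22, so the last convergent with denominator <= 22 is p_1/q_1 = 1/1.
The closest fraction with denominator <= 22 is either p_1/q_1 or the intermediate fraction (k*p_1 + p_0)/(k*q_1 + q_0) with the largest k >= 1 whose denominator stays <= 22; these approach x as k grows, and every other convergent or intermediate fraction in range is farther away.
Largest k: floor((22 - q_0)/q_1) = floor((22 - 1)/1) = 21.
That gives (21*1 + 0)/(21*1 + 1) = 21/22.
Compare the errors: |x - 1/1| = |127*1 - 1*128|/(128*1) = 1/128, and |x - 21/22| = |127*22 - 21*128|/(128*22) = 106/2816.
Cross-multiplying, 1*2816 = 2816 < 13568 = 106*128, so 1/128 is smaller: the convergent 1/1 is closer to x than 21/22.

1/1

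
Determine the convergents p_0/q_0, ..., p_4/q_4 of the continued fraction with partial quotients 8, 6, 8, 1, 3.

8/1, 49/6, 400/49, 449/55, 1747/214

Using the convergent recurrence p_i = a_i*p_{i-1} + p_{i-2}, q_i = a_i*q_{i-1} + q_{i-2} with p_{-2}=0, p_{-1}=1, q_{-2}=1, q_{-1}=0:
  i=0: a_0=8, p_0 = 8*1 + 0 = 8, q_0 = 8*0 + 1 = 1.
  i=1: a_1=6, p_1 = 6*8 + 1 = 49, q_1 = 6*1 + 0 = 6.
  i=2: a_2=8, p_2 = 8*49 + 8 = 400, q_2 = 8*6 + 1 = 49.
  i=3: a_3=1, p_3 = 1*400 + 49 = 449, q_3 = 1*49 + 6 = 55.
  i=4: a_4=3, p_4 = 3*449 + 400 = 1747, q_4 = 3*55 + 49 = 214.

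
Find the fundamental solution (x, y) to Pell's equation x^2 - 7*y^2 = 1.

First expand sqrt(7) as a continued fraction. With x_i = (sqrt(7) + m_i)/d_i and (m_0, d_0) = (0, 1): a_0 = floor(sqrt(7)) = 2, since 2^2 = 4 <= 7 < 9 = 3^2.
Iterate m_{i+1} = d_i*a_i - m_i, d_{i+1} = (7 - m_{i+1}^2)/d_i, a_{i+1} = floor((a_0 + m_{i+1})/d_{i+1}):
  m_1 = 1*2 - 0 = 2, d_1 = (7 - 2^2)/1 = 3/1 = 3, a_1 = floor((2 + 2)/3) = 1.
  m_2 = 3*1 - 2 = 1, d_2 = (7 - 1^2)/3 = 6/3 = 2, a_2 = floor((2 + 1)/2) = 1.
  m_3 = 2*1 - 1 = 1, d_3 = (7 - 1^2)/2 = 6/2 = 3, a_3 = floor((2 + 1)/3) = 1.
  m_4 = 3*1 - 1 = 2, d_4 = (7 - 2^2)/3 = 3/3 = 1, a_4 = floor((2 + 2)/1) = 4.
  m_5 = 1*4 - 2 = 2, d_5 = (7 - 2^2)/1 = 3/1 = 3: (m_5, d_5) = (m_1, d_1) = (2, 3), so from here the quotients repeat a_1, ..., a_4; the period length is 4.
So sqrt(7) = [2; (1, 1, 1, 4)] with period length k = 4.
k is even, so the fundamental solution of x^2 - 7y^2 = 1 is (p_{k-1}, q_{k-1}) = (p_3, q_3); compute convergents through index 3.
Convergents (p_i = a_i*p_{i-1} + p_{i-2}, q_i = a_i*q_{i-1} + q_{i-2} with p_{-2}=0, p_{-1}=1, q_{-2}=1, q_{-1}=0):
  i=0: a_0=2, p_0 = 2*1 + 0 = 2, q_0 = 2*0 + 1 = 1.
  i=1: a_1=1, p_1 = 1*2 + 1 = 3, q_1 = 1*1 + 0 = 1.
  i=2: a_2=1, p_2 = 1*3 + 2 = 5, q_2 = 1*1 + 1 = 2.
  i=3: a_3=1, p_3 = 1*5 + 3 = 8, q_3 = 1*2 + 1 = 3.
Check: 8^2 - 7*3^2 = 64 - 63 = 1, so (x, y) = (8, 3) solves the equation, and by the theorem it is the least positive solution.

(x, y) = (8, 3)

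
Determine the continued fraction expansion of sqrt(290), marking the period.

Write x_i = (sqrt(290) + m_i)/d_i with (m_0, d_0) = (0, 1). a_0 = floor(sqrt(290)) = 17, since 17^2 = 289 <= 290 < 324 = 18^2.
Iterate m_{i+1} = d_i*a_i - m_i, d_{i+1} = (290 - m_{i+1}^2)/d_i, a_{i+1} = floor((a_0 + m_{i+1})/d_{i+1}):
  m_1 = 1*17 - 0 = 17, d_1 = (290 - 17^2)/1 = 1/1 = 1, a_1 = floor((17 + 17)/1) = 34.
  m_2 = 1*34 - 17 = 17, d_2 = (290 - 17^2)/1 = 1/1 = 1: (m_2, d_2) = (m_1, d_1) = (17, 1), so from here the quotient a_1 repeats; the period length is 1.
Hence the expansion of sqrt(290) is a_0 = 17 followed by the repeating block 34 (period 1).

[17; (34)]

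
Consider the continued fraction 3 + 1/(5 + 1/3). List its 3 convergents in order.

Using the convergent recurrence p_i = a_i*p_{i-1} + p_{i-2}, q_i = a_i*q_{i-1} + q_{i-2} with p_{-2}=0, p_{-1}=1, q_{-2}=1, q_{-1}=0:
  i=0: a_0=3, p_0 = 3*1 + 0 = 3, q_0 = 3*0 + 1 = 1.
  i=1: a_1=5, p_1 = 5*3 + 1 = 16, q_1 = 5*1 + 0 = 5.
  i=2: a_2=3, p_2 = 3*16 + 3 = 51, q_2 = 3*5 + 1 = 16.

3/1, 16/5, 51/16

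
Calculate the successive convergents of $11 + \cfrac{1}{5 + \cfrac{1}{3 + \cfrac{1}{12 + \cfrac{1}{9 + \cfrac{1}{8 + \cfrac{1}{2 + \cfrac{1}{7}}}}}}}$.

11/1, 56/5, 179/16, 2204/197, 20015/1789, 162324/14509, 344663/30807, 2574965/230158

Using the convergent recurrence p_i = a_i*p_{i-1} + p_{i-2}, q_i = a_i*q_{i-1} + q_{i-2} with p_{-2}=0, p_{-1}=1, q_{-2}=1, q_{-1}=0:
  i=0: a_0=11, p_0 = 11*1 + 0 = 11, q_0 = 11*0 + 1 = 1.
  i=1: a_1=5, p_1 = 5*11 + 1 = 56, q_1 = 5*1 + 0 = 5.
  i=2: a_2=3, p_2 = 3*56 + 11 = 179, q_2 = 3*5 + 1 = 16.
  i=3: a_3=12, p_3 = 12*179 + 56 = 2204, q_3 = 12*16 + 5 = 197.
  i=4: a_4=9, p_4 = 9*2204 + 179 = 20015, q_4 = 9*197 + 16 = 1789.
  i=5: a_5=8, p_5 = 8*20015 + 2204 = 162324, q_5 = 8*1789 + 197 = 14509.
  i=6: a_6=2, p_6 = 2*162324 + 20015 = 344663, q_6 = 2*14509 + 1789 = 30807.
  i=7: a_7=7, p_7 = 7*344663 + 162324 = 2574965, q_7 = 7*30807 + 14509 = 230158.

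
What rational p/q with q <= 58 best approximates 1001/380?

Expand x = 1001/380 as a continued fraction with the Euclidean algorithm:
  1001 = 2*380 + 241, so a_0 = 2.
  380 = 1*241 + 139, so a_1 = 1.
  241 = 1*139 + 102, so a_2 = 1.
  139 = 1*102 + 37, so a_3 = 1.
  102 = 2*37 + 28, so a_4 = 2.
  37 = 1*28 + 9, so a_5 = 1.
  28 = 3*9 + 1, so a_6 = 3.
  9 = 9*1 + 0, so a_7 = 9.
so x = [2; 1, 1, 1, 2, 1, 3, 9].
Convergents (p_i = a_i*p_{i-1} + p_{i-2}, q_i = a_i*q_{i-1} + q_{i-2} with p_{-2}=0, p_{-1}=1, q_{-2}=1, q_{-1}=0), until the denominator exceeds 58:
  i=0: a_0=2, p_0 = 2*1 + 0 = 2, q_0 = 2*0 + 1 = 1.
  i=1: a_1=1, p_1 = 1*2 + 1 = 3, q_1 = 1*1 + 0 = 1.
  i=2: a_2=1, p_2 = 1*3 + 2 = 5, q_2 = 1*1 + 1 = 2.
  i=3: a_3=1, p_3 = 1*5 + 3 = 8, q_3 = 1*2 + 1 = 3.
  i=4: a_4=2, p_4 = 2*8 + 5 = 21, q_4 = 2*3 + 2 = 8.
  i=5: a_5=1, p_5 = 1*21 + 8 = 29, q_5 = 1*8 + 3 = 11.
  i=6: a_6=3, p_6 = 3*29 + 21 = 108, q_6 = 3*11 + 8 = 41.
  i=7: a_7=9, p_7 = 9*108 + 29 = 1001, q_7 = 9*41 + 11 = 380.
q_7 = 380 > 58, so the last convergent with denominator <= 58 is p_6/q_6 = 108/41.
The closest fraction with denominator <= 58 is either p_6/q_6 or the intermediate fraction (k*p_6 + p_5)/(k*q_6 + q_5) with the largest k >= 1 whose denominator stays <= 58; these approach x as k grows, and every other convergent or intermediate fraction in range is farther away.
Largest k: floor((58 - q_5)/q_6) = floor((58 - 11)/41) = 1.
That gives (1*108 + 29)/(1*41 + 11) = 137/52.
Compare the errors: |x - 108/41| = |1001*41 - 108*380|/(380*41) = 1/15580, and |x - 137/52| = |1001*52 - 137*380|/(380*52) = 8/19760.
Cross-multiplying, 1*19760 = 19760 < 124640 = 8*15580, so 1/15580 is smaller: the convergent 108/41 is closer to x than 137/52.

108/41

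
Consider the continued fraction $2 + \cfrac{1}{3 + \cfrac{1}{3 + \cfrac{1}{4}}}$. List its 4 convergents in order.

2/1, 7/3, 23/10, 99/43

Using the convergent recurrence p_i = a_i*p_{i-1} + p_{i-2}, q_i = a_i*q_{i-1} + q_{i-2} with p_{-2}=0, p_{-1}=1, q_{-2}=1, q_{-1}=0:
  i=0: a_0=2, p_0 = 2*1 + 0 = 2, q_0 = 2*0 + 1 = 1.
  i=1: a_1=3, p_1 = 3*2 + 1 = 7, q_1 = 3*1 + 0 = 3.
  i=2: a_2=3, p_2 = 3*7 + 2 = 23, q_2 = 3*3 + 1 = 10.
  i=3: a_3=4, p_3 = 4*23 + 7 = 99, q_3 = 4*10 + 3 = 43.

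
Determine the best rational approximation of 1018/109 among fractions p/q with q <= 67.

523/56

Expand x = 1018/109 as a continued fraction with the Euclidean algorithm:
  1018 = 9*109 + 37, so a_0 = 9.
  109 = 2*37 + 35, so a_1 = 2.
  37 = 1*35 + 2, so a_2 = 1.
  35 = 17*2 + 1, so a_3 = 17.
  2 = 2*1 + 0, so a_4 = 2.
so x = [9; 2, 1, 17, 2].
Convergents (p_i = a_i*p_{i-1} + p_{i-2}, q_i = a_i*q_{i-1} + q_{i-2} with p_{-2}=0, p_{-1}=1, q_{-2}=1, q_{-1}=0), until the denominator exceeds 67:
  i=0: a_0=9, p_0 = 9*1 + 0 = 9, q_0 = 9*0 + 1 = 1.
  i=1: a_1=2, p_1 = 2*9 + 1 = 19, q_1 = 2*1 + 0 = 2.
  i=2: a_2=1, p_2 = 1*19 + 9 = 28, q_2 = 1*2 + 1 = 3.
  i=3: a_3=17, p_3 = 17*28 + 19 = 495, q_3 = 17*3 + 2 = 53.
  i=4: a_4=2, p_4 = 2*495 + 28 = 1018, q_4 = 2*53 + 3 = 109.
q_4 = 109 > 67, so the last convergent with denominator <= 67 is p_3/q_3 = 495/53.
The closest fraction with denominator <= 67 is either p_3/q_3 or the intermediate fraction (k*p_3 + p_2)/(k*q_3 + q_2) with the largest k >= 1 whose denominator stays <= 67; these approach x as k grows, and every other convergent or intermediate fraction in range is farther away.
Largest k: floor((67 - q_2)/q_3) = floor((67 - 3)/53) = 1.
That gives (1*495 + 28)/(1*53 + 3) = 523/56.
Compare the errors: |x - 495/53| = |1018*53 - 495*109|/(109*53) = 1/5777, and |x - 523/56| = |1018*56 - 523*109|/(109*56) = 1/6104.
Cross-multiplying, 1*5777 = 5777 < 6104 = 1*6104, so 1/6104 is smaller: the intermediate fraction 523/56 is closer to x than 495/53.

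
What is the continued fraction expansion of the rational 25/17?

[1; 2, 8]

Run the Euclidean algorithm on 25 and 17; the successive quotients are the partial quotients a_0, a_1, ... (each step inverts the fractional part left over by the previous one):
  25 = 1*17 + 8, so a_0 = 1.
  17 = 2*8 + 1, so a_1 = 2.
  8 = 8*1 + 0, so a_2 = 8.
The remainder reaches 0 after 3 divisions, so the expansion has 3 partial quotients, read off in order.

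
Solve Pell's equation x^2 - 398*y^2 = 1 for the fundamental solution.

First expand sqrt(398) as a continued fraction. With x_i = (sqrt(398) + m_i)/d_i and (m_0, d_0) = (0, 1): a_0 = floor(sqrt(398)) = 19, since 19^2 = 361 <= 398 < 400 = 20^2.
Iterate m_{i+1} = d_i*a_i - m_i, d_{i+1} = (398 - m_{i+1}^2)/d_i, a_{i+1} = floor((a_0 + m_{i+1})/d_{i+1}):
  m_1 = 1*19 - 0 = 19, d_1 = (398 - 19^2)/1 = 37/1 = 37, a_1 = floor((19 + 19)/37) = 1.
  m_2 = 37*1 - 19 = 18, d_2 = (398 - 18^2)/37 = 74/37 = 2, a_2 = floor((19 + 18)/2) = 18.
  m_3 = 2*18 - 18 = 18, d_3 = (398 - 18^2)/2 = 74/2 = 37, a_3 = floor((19 + 18)/37) = 1.
  m_4 = 37*1 - 18 = 19, d_4 = (398 - 19^2)/37 = 37/37 = 1, a_4 = floor((19 + 19)/1) = 38.
  m_5 = 1*38 - 19 = 19, d_5 = (398 - 19^2)/1 = 37/1 = 37: (m_5, d_5) = (m_1, d_1) = (19, 37), so from here the quotients repeat a_1, ..., a_4; the period length is 4.
So sqrt(398) = [19; (1, 18, 1, 38)] with period length k = 4.
k is even, so the fundamental solution of x^2 - 398y^2 = 1 is (p_{k-1}, q_{k-1}) = (p_3, q_3); compute convergents through index 3.
Convergents (p_i = a_i*p_{i-1} + p_{i-2}, q_i = a_i*q_{i-1} + q_{i-2} with p_{-2}=0, p_{-1}=1, q_{-2}=1, q_{-1}=0):
  i=0: a_0=19, p_0 = 19*1 + 0 = 19, q_0 = 19*0 + 1 = 1.
  i=1: a_1=1, p_1 = 1*19 + 1 = 20, q_1 = 1*1 + 0 = 1.
  i=2: a_2=18, p_2 = 18*20 + 19 = 379, q_2 = 18*1 + 1 = 19.
  i=3: a_3=1, p_3 = 1*379 + 20 = 399, q_3 = 1*19 + 1 = 20.
Check: 399^2 - 398*20^2 = 159201 - 159200 = 1, so (x, y) = (399, 20) solves the equation, and by the theorem it is the least positive solution.

(x, y) = (399, 20)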